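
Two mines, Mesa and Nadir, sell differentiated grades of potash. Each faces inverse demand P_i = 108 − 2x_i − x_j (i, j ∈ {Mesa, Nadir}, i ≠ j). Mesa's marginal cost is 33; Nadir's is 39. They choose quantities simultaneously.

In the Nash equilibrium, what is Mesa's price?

63.8

Mine Mesa's profit: π = x_{Mesa}(108 − 2x_{Mesa} − x_{Nadir}) − 33x_{Mesa}.
∂π/∂x_{Mesa} = 75 − 4x_{Mesa} − x_{Nadir} = 0 ⇒ x_{Mesa} = 18.75 − 0.25x_{Nadir}.
Similarly x_{Nadir} = 17.25 − 0.25x_{Mesa}.
Solving the two reaction functions simultaneously: (1 − (−0.25)(−0.25))x_{Mesa} = 18.75 − 0.25·17.25, so 0.9375x_{Mesa} = 14.4375 and x_{Mesa} = 15.4.
Then x_{Nadir} = 17.25 − 0.25·15.4 = 13.4.
P_{Mesa} = 108 − 2·15.4 − 13.4 = 63.8.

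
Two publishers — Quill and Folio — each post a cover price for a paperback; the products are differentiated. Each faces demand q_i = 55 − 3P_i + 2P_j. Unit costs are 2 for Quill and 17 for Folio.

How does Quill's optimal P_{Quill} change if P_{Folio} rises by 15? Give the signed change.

5

Quill's profit: π = (P_{Quill} − 2)(55 − 3P_{Quill} + 2P_{Folio}).
∂π/∂P_{Quill} = 61 − 6P_{Quill} + 2P_{Folio} = 0 ⇒ P_{Quill} = 61/6 + (1/3)P_{Folio}.
The reaction-function slope is 1/3, so a 15-unit rise in P_{Folio} moves P_{Quill} by 1/3 × 15 = 5. Quill's best response rises — the actions are strategic complements.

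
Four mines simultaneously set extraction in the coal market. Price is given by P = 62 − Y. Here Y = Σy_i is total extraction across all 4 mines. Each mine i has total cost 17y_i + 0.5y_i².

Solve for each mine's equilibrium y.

7.5

A representative mine's profit is π_i = y_i(62 − Y) − 17y_i − 0.5y_i², with Y = y_i + Σ_{j≠i} y_j.
First-order condition: 45 − 3y_i − Σ_{j≠i} y_j = 0.
Imposing symmetry (y_j = y for all j) turns Σ_{j≠i} y_j into 3y, so 45 = 6y and y = 7.5.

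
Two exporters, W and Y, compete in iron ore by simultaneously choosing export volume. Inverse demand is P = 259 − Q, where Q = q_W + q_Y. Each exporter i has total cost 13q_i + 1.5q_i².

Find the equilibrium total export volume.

82

Exporter W's profit: π = q_W(259 − (q_W + q_Y)) − 13q_W − 1.5q_W².
∂π/∂q_W = 246 − 5q_W − q_Y = 0, so q_W = 49.2 − 0.2q_Y.
By symmetry q_Y = q_W; substituting into the reaction function, 1.2q_W = 49.2 and q_W = 41.
Total export volume: 41 + 41 = 82.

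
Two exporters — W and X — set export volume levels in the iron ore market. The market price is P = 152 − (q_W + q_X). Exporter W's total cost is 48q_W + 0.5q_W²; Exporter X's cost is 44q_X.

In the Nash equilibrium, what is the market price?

Exporter W's profit: π = q_W(152 − (q_W + q_X)) − 48q_W − 0.5q_W².
∂π/∂q_W = 104 − 3q_W − q_X = 0, so q_W = 104/3 − (1/3)q_X.
For X: ∂π/∂q_X = 108 − 2q_X − q_W = 0 ⇒ q_X = 54 − 0.5q_W.
Solving the two reaction functions simultaneously: (1 − (−1/3)(−0.5))q_W = 104/3 − (1/3)·54, so (5/6)q_W = 50/3 and q_W = 20.
Then q_X = 54 − 0.5·20 = 44.
Equilibrium price: P = 152 − 64 = 88.

88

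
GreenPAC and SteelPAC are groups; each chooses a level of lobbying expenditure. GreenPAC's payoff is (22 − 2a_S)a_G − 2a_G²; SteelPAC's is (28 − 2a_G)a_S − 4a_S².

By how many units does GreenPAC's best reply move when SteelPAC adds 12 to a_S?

Expanding GreenPAC's payoff: 22a_G − 2a_Sa_G − 2a_G².
∂π/∂a_G = 22 − 2a_S − 4a_G = 0, so a_G = 5.5 − 0.5a_S.
The reaction-function slope is −0.5, so a 12-unit rise in a_S moves a_G by −0.5 × 12 = −6. GreenPAC's best response falls — the actions are strategic substitutes.

-6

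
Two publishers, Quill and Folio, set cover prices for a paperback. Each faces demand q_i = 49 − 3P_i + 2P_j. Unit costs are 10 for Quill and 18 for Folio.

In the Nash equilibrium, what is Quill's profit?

Quill's profit: π = (P_{Quill} − 10)(49 − 3P_{Quill} + 2P_{Folio}).
∂π/∂P_{Quill} = 79 − 6P_{Quill} + 2P_{Folio} = 0 ⇒ P_{Quill} = 79/6 + (1/3)P_{Folio}.
Similarly P_{Folio} = 103/6 + (1/3)P_{Quill}.
Plugging P_{Folio} into Quill's best response: P_{Quill} = 79/6 + (1/3)(103/6 + (1/3)P_{Quill}) ⇒ (8/9)P_{Quill} = 170/9, so P_{Quill} = 21.25.
Then P_{Folio} = 103/6 + (1/3)·21.25 = 24.25.
q_{Quill} = 49 − 3·21.25 + 2·24.25 = 33.75.
Profit = (21.25 − 10)·33.75 = 379.6875.

379.6875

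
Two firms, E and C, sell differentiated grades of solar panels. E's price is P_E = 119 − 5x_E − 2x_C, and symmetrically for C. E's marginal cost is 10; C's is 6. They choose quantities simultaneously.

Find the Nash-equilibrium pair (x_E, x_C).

Firm E's profit: π = x_E(119 − 5x_E − 2x_C) − 10x_E.
∂π/∂x_E = 109 − 10x_E − 2x_C = 0 ⇒ x_E = 10.9 − 0.2x_C.
Similarly x_C = 11.3 − 0.2x_E.
Solving the two reaction functions simultaneously: (1 − (−0.2)(−0.2))x_E = 10.9 − 0.2·11.3, so 0.96x_E = 8.64 and x_E = 9.
Then x_C = 11.3 − 0.2·9 = 9.5.

9, 9.5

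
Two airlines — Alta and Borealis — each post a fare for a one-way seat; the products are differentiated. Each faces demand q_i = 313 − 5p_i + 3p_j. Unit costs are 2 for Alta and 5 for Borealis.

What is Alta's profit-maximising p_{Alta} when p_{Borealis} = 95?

60.8

Alta's profit: π = (p_{Alta} − 2)(313 − 5p_{Alta} + 3p_{Borealis}).
∂π/∂p_{Alta} = 323 − 10p_{Alta} + 3p_{Borealis} = 0 ⇒ p_{Alta} = 32.3 + 0.3p_{Borealis}.
At p_{Borealis} = 95: p_{Alta} = 32.3 + 0.3·95 = 60.8.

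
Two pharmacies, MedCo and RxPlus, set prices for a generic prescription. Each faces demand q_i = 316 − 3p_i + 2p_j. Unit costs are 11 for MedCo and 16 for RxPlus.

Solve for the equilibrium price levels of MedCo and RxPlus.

MedCo's profit: π = (p_{MedCo} − 11)(316 − 3p_{MedCo} + 2p_{RxPlus}).
∂π/∂p_{MedCo} = 349 − 6p_{MedCo} + 2p_{RxPlus} = 0 ⇒ p_{MedCo} = 349/6 + (1/3)p_{RxPlus}.
Similarly p_{RxPlus} = 182/3 + (1/3)p_{MedCo}.
Substituting the second reaction function into the first: p_{MedCo} = 349/6 + (1/3)(182/3 + (1/3)p_{MedCo}), which gives (8/9)p_{MedCo} = 1411/18 ⇒ p_{MedCo} = 88.1875.
Then p_{RxPlus} = 182/3 + (1/3)·88.1875 = 90.0625.

88.1875, 90.0625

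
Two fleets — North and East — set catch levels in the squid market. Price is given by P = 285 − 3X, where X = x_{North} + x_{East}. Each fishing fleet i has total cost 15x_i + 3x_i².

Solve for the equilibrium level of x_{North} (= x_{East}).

Fishing fleet North's profit: π = x_{North}(285 − 3(x_{North} + x_{East})) − 15x_{North} − 3x_{North}².
∂π/∂x_{North} = 270 − 12x_{North} − 3x_{East} = 0, so x_{North} = 22.5 − 0.25x_{East}.
The game is symmetric, so in equilibrium x_{East} = x_{North}: the reaction function gives 1.25x_{North} = 22.5, hence x_{North} = 18.

18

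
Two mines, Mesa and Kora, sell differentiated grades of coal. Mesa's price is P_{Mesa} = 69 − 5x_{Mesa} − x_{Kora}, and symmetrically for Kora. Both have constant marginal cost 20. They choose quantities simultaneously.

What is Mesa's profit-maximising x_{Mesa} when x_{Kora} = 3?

4.6

Mine Mesa's profit: π = x_{Mesa}(69 − 5x_{Mesa} − x_{Kora}) − 20x_{Mesa}.
∂π/∂x_{Mesa} = 49 − 10x_{Mesa} − x_{Kora} = 0 ⇒ x_{Mesa} = 4.9 − 0.1x_{Kora}.
At x_{Kora} = 3: x_{Mesa} = 4.9 − 0.1·3 = 4.6.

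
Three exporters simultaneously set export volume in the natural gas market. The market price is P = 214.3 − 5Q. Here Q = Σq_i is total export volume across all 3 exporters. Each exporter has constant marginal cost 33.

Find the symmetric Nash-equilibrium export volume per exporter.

9.065

A representative exporter's profit is π_i = q_i(214.3 − 5Q) − 33q_i, with Q = q_i + Σ_{j≠i} q_j.
First-order condition: 181.3 − 10q_i − 5Σ_{j≠i} q_j = 0.
With identical exporters, set every q_j = q: then 181.3 − 10q − 10q = 0, i.e. q = 181.3/20 = 9.065.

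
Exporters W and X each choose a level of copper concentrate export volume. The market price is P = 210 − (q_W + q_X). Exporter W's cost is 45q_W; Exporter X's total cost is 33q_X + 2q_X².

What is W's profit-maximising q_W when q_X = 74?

45.5

Exporter W's profit: π = q_W(210 − (q_W + q_X)) − 45q_W.
∂π/∂q_W = 165 − 2q_W − q_X = 0, so q_W = 82.5 − 0.5q_X.
At q_X = 74: q_W = 82.5 − 0.5·74 = 45.5.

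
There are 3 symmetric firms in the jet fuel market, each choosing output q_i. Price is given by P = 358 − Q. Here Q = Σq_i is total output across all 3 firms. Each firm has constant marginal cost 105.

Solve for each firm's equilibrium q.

63.25

A representative firm's profit is π_i = q_i(358 − Q) − 105q_i, with Q = q_i + Σ_{j≠i} q_j.
First-order condition: 253 − 2q_i − Σ_{j≠i} q_j = 0.
In a symmetric equilibrium every firm chooses the same q, so Σ_{j≠i} q_j = 2q. The condition becomes 253 − 4q = 0, giving q = 253/4 = 63.25.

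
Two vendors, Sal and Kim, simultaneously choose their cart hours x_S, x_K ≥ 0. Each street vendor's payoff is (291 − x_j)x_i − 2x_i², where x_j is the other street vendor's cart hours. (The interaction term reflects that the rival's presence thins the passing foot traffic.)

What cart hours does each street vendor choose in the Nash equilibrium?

Sal's payoff is (291 − x_K)x_S − 2x_S².
∂π/∂x_S = 291 − x_K − 4x_S = 0, so x_S = 72.75 − 0.25x_K.
The game is symmetric, so in equilibrium x_K = x_S: the reaction function gives 1.25x_S = 72.75, hence x_S = 58.2.

58.2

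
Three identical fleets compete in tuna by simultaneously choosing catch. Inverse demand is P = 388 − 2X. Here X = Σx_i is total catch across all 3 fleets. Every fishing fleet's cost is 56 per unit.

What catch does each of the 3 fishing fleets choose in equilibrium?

A representative fishing fleet's profit is π_i = x_i(388 − 2X) − 56x_i, with X = x_i + Σ_{j≠i} x_j.
First-order condition: 332 − 4x_i − 2Σ_{j≠i} x_j = 0.
With identical fishing fleets, set every x_j = x: then 332 − 4x − 4x = 0, i.e. x = 332/8 = 41.5.

41.5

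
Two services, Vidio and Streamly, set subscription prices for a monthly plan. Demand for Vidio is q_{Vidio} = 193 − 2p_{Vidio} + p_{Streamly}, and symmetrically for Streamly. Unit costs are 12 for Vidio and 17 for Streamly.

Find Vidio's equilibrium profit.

Vidio's profit: π = (p_{Vidio} − 12)(193 − 2p_{Vidio} + p_{Streamly}).
∂π/∂p_{Vidio} = 217 − 4p_{Vidio} + p_{Streamly} = 0 ⇒ p_{Vidio} = 54.25 + 0.25p_{Streamly}.
Similarly p_{Streamly} = 56.75 + 0.25p_{Vidio}.
Solving the two reaction functions simultaneously: (1 − (0.25)(0.25))p_{Vidio} = 54.25 + 0.25·56.75, so 0.9375p_{Vidio} = 68.4375 and p_{Vidio} = 73.
Then p_{Streamly} = 56.75 + 0.25·73 = 75.
q_{Vidio} = 193 − 2·73 + 75 = 122.
Profit = (73 − 12)·122 = 7442.

7442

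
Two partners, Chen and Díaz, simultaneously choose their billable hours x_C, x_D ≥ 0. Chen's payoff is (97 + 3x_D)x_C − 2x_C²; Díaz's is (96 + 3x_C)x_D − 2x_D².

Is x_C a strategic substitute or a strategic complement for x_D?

strategic complements

Expanding Chen's payoff: 97x_C + 3x_Dx_C − 2x_C².
∂π/∂x_C = 97 + 3x_D − 4x_C = 0, so x_C = 24.25 + 0.75x_D.
The best-response slope dx_C/dx_D = 0.75 > 0: the reaction function is upward-sloping, so the choices are strategic complements.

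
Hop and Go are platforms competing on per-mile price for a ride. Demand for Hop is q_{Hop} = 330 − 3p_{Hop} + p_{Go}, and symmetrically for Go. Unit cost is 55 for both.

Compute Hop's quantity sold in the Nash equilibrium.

132

Hop's profit: π = (p_{Hop} − 55)(330 − 3p_{Hop} + p_{Go}).
∂π/∂p_{Hop} = 495 − 6p_{Hop} + p_{Go} = 0 ⇒ p_{Hop} = 82.5 + (1/6)p_{Go}.
Setting p_{Hop} = p_{Go} in the reaction function: p_{Hop} = 82.5 + (1/6)p_{Hop}, so p_{Hop} = 82.5 / (5/6) = 99.
q_{Hop} = 330 − 3·99 + 99 = 132.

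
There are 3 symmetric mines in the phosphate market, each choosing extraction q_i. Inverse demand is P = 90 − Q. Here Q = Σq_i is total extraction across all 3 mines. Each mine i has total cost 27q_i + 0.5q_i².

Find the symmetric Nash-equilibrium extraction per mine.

12.6

A representative mine's profit is π_i = q_i(90 − Q) − 27q_i − 0.5q_i², with Q = q_i + Σ_{j≠i} q_j.
First-order condition: 63 − 3q_i − Σ_{j≠i} q_j = 0.
In a symmetric equilibrium every mine chooses the same q, so Σ_{j≠i} q_j = 2q. The condition becomes 63 − 5q = 0, giving q = 63/5 = 12.6.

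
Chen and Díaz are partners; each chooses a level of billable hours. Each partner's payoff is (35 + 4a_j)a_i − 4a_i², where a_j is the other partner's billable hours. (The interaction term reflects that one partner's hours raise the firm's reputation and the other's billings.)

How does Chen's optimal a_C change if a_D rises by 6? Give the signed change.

3

Chen's payoff is (35 + 4a_D)a_C − 4a_C².
∂π/∂a_C = 35 + 4a_D − 8a_C = 0, so a_C = 4.375 + 0.5a_D.
The reaction-function slope is 0.5, so a 6-unit rise in a_D moves a_C by 0.5 × 6 = 3. Chen's best response rises — the actions are strategic complements.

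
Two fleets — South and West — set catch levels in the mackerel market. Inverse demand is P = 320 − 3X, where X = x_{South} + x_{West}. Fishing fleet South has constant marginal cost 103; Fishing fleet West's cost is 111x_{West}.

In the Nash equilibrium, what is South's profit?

Fishing fleet South's profit: π = x_{South}(320 − 3(x_{South} + x_{West})) − 103x_{South}.
∂π/∂x_{South} = 217 − 6x_{South} − 3x_{West} = 0, so x_{South} = 217/6 − 0.5x_{West}.
By the same steps for West: x_{West} = 209/6 − 0.5x_{South}.
Substituting the second reaction function into the first: x_{South} = 217/6 − 0.5(209/6 − 0.5x_{South}), which gives 0.75x_{South} = 18.75 ⇒ x_{South} = 25.
Then x_{West} = 209/6 − 0.5·25 = 67/3.
Price P = 320 − 3·(142/3) = 178.
South's profit: (178 − 103)·25 = 1875.

1875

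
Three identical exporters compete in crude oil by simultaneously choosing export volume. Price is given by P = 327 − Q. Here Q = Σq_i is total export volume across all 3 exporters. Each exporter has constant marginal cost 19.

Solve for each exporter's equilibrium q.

A representative exporter's profit is π_i = q_i(327 − Q) − 19q_i, with Q = q_i + Σ_{j≠i} q_j.
First-order condition: 308 − 2q_i − Σ_{j≠i} q_j = 0.
With identical exporters, set every q_j = q: then 308 − 2q − 2q = 0, i.e. q = 308/4 = 77.

77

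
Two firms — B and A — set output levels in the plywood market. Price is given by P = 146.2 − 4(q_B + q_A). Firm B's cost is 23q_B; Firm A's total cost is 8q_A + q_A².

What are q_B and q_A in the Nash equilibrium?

Firm B's profit: π = q_B(146.2 − 4(q_B + q_A)) − 23q_B.
∂π/∂q_B = 123.2 − 8q_B − 4q_A = 0, so q_B = 15.4 − 0.5q_A.
For A: ∂π/∂q_A = 138.2 − 10q_A − 4q_B = 0 ⇒ q_A = 13.82 − 0.4q_B.
Solving the two reaction functions simultaneously: (1 − (−0.5)(−0.4))q_B = 15.4 − 0.5·13.82, so 0.8q_B = 8.49 and q_B = 10.6125.
Then q_A = 13.82 − 0.4·10.6125 = 9.575.

10.6125, 9.575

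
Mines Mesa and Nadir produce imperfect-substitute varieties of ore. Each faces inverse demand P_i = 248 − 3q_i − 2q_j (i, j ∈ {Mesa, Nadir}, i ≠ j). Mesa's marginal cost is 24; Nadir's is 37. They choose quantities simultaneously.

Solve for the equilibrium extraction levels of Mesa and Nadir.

28.8125, 25.5625

Mine Mesa's profit: π = q_{Mesa}(248 − 3q_{Mesa} − 2q_{Nadir}) − 24q_{Mesa}.
∂π/∂q_{Mesa} = 224 − 6q_{Mesa} − 2q_{Nadir} = 0 ⇒ q_{Mesa} = 112/3 − (1/3)q_{Nadir}.
Similarly q_{Nadir} = 211/6 − (1/3)q_{Mesa}.
Solving the two reaction functions simultaneously: (1 − (−1/3)(−1/3))q_{Mesa} = 112/3 − (1/3)·(211/6), so (8/9)q_{Mesa} = 461/18 and q_{Mesa} = 28.8125.
Then q_{Nadir} = 211/6 − (1/3)·28.8125 = 25.5625.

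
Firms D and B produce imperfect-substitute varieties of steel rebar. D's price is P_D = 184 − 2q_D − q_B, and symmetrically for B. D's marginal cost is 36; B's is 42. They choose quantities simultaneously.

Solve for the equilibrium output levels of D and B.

Firm D's profit: π = q_D(184 − 2q_D − q_B) − 36q_D.
∂π/∂q_D = 148 − 4q_D − q_B = 0 ⇒ q_D = 37 − 0.25q_B.
Similarly q_B = 35.5 − 0.25q_D.
Substituting the second reaction function into the first: q_D = 37 − 0.25(35.5 − 0.25q_D), which gives 0.9375q_D = 28.125 ⇒ q_D = 30.
Then q_B = 35.5 − 0.25·30 = 28.

30, 28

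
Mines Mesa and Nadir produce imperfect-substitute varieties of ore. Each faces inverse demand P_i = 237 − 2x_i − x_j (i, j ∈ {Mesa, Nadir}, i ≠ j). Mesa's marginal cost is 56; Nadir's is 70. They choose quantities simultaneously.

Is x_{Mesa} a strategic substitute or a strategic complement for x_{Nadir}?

strategic substitutes

Mine Mesa's profit: π = x_{Mesa}(237 − 2x_{Mesa} − x_{Nadir}) − 56x_{Mesa}.
∂π/∂x_{Mesa} = 181 − 4x_{Mesa} − x_{Nadir} = 0 ⇒ x_{Mesa} = 45.25 − 0.25x_{Nadir}.
The best-response slope dx_{Mesa}/dx_{Nadir} = −0.25 < 0: the reaction function is downward-sloping, so the choices are strategic substitutes.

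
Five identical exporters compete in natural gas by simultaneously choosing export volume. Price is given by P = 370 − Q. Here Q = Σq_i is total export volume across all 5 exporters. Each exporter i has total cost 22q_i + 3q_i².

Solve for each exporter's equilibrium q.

29

A representative exporter's profit is π_i = q_i(370 − Q) − 22q_i − 3q_i², with Q = q_i + Σ_{j≠i} q_j.
First-order condition: 348 − 8q_i − Σ_{j≠i} q_j = 0.
Imposing symmetry (q_j = q for all j) turns Σ_{j≠i} q_j into 4q, so 348 = 12q and q = 29.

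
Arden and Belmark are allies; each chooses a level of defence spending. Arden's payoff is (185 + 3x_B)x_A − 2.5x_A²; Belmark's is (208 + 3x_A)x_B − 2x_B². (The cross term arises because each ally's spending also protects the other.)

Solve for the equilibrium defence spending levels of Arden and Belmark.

124, 145

Expanding Arden's payoff: 185x_A + 3x_Bx_A − 2.5x_A².
∂π/∂x_A = 185 + 3x_B − 5x_A = 0, so x_A = 37 + 0.6x_B.
Likewise for Belmark: x_B = 52 + 0.75x_A.
Solving the two reaction functions simultaneously: (1 − (0.6)(0.75))x_A = 37 + 0.6·52, so 0.55x_A = 68.2 and x_A = 124.
Then x_B = 52 + 0.75·124 = 145.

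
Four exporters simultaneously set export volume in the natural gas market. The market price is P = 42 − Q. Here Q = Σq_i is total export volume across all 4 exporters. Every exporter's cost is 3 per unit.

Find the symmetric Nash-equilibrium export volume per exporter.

7.8

A representative exporter's profit is π_i = q_i(42 − Q) − 3q_i, with Q = q_i + Σ_{j≠i} q_j.
First-order condition: 39 − 2q_i − Σ_{j≠i} q_j = 0.
Imposing symmetry (q_j = q for all j) turns Σ_{j≠i} q_j into 3q, so 39 = 5q and q = 7.8.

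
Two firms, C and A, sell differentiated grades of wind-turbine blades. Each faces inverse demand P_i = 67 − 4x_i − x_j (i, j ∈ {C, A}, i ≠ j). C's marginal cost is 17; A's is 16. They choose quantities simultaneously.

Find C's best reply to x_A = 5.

Firm C's profit: π = x_C(67 − 4x_C − x_A) − 17x_C.
∂π/∂x_C = 50 − 8x_C − x_A = 0 ⇒ x_C = 6.25 − 0.125x_A.
At x_A = 5: x_C = 6.25 − 0.125·5 = 5.625.

5.625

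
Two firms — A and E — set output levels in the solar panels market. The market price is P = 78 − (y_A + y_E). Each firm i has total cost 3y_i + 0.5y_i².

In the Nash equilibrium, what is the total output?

37.5

Firm A's profit: π = y_A(78 − (y_A + y_E)) − 3y_A − 0.5y_A².
∂π/∂y_A = 75 − 3y_A − y_E = 0, so y_A = 25 − (1/3)y_E.
Setting y_A = y_E in the reaction function: y_A = 25 − (1/3)y_A, so y_A = 25 / (4/3) = 18.75.
Total output: 18.75 + 18.75 = 37.5.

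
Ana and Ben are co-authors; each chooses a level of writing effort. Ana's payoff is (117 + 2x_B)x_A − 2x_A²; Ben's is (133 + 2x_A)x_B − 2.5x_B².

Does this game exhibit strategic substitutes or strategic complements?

strategic complements

Expanding Ana's payoff: 117x_A + 2x_Bx_A − 2x_A².
∂π/∂x_A = 117 + 2x_B − 4x_A = 0, so x_A = 29.25 + 0.5x_B.
The best-response slope dx_A/dx_B = 0.5 > 0: the reaction function is upward-sloping, so the choices are strategic complements.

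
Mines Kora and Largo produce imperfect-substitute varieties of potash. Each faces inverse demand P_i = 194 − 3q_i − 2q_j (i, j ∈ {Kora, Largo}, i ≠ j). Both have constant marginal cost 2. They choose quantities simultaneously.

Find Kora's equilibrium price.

74

Mine Kora's profit: π = q_{Kora}(194 − 3q_{Kora} − 2q_{Largo}) − 2q_{Kora}.
∂π/∂q_{Kora} = 192 − 6q_{Kora} − 2q_{Largo} = 0 ⇒ q_{Kora} = 32 − (1/3)q_{Largo}.
Setting q_{Kora} = q_{Largo} in the reaction function: q_{Kora} = 32 − (1/3)q_{Kora}, so q_{Kora} = 32 / (4/3) = 24.
P_{Kora} = 194 − 3·24 − 2·24 = 74.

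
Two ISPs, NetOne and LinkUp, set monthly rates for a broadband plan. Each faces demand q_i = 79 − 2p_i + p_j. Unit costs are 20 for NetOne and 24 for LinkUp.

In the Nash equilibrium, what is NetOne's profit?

816.08

NetOne's profit: π = (p_{NetOne} − 20)(79 − 2p_{NetOne} + p_{LinkUp}).
∂π/∂p_{NetOne} = 119 − 4p_{NetOne} + p_{LinkUp} = 0 ⇒ p_{NetOne} = 29.75 + 0.25p_{LinkUp}.
Similarly p_{LinkUp} = 31.75 + 0.25p_{NetOne}.
Substituting the second reaction function into the first: p_{NetOne} = 29.75 + 0.25(31.75 + 0.25p_{NetOne}), which gives 0.9375p_{NetOne} = 37.6875 ⇒ p_{NetOne} = 40.2.
Then p_{LinkUp} = 31.75 + 0.25·40.2 = 41.8.
q_{NetOne} = 79 − 2·40.2 + 41.8 = 40.4.
Profit = (40.2 − 20)·40.4 = 816.08.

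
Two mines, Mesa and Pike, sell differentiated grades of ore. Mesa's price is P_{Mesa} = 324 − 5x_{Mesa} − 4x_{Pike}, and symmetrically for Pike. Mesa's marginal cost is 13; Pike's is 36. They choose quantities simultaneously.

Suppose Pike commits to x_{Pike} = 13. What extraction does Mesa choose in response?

Mine Mesa's profit: π = x_{Mesa}(324 − 5x_{Mesa} − 4x_{Pike}) − 13x_{Mesa}.
∂π/∂x_{Mesa} = 311 − 10x_{Mesa} − 4x_{Pike} = 0 ⇒ x_{Mesa} = 31.1 − 0.4x_{Pike}.
At x_{Pike} = 13: x_{Mesa} = 31.1 − 0.4·13 = 25.9.

25.9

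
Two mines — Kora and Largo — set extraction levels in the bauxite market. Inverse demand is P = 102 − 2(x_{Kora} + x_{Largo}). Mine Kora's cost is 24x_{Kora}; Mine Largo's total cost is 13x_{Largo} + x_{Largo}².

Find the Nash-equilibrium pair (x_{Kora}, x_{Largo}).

Mine Kora's profit: π = x_{Kora}(102 − 2(x_{Kora} + x_{Largo})) − 24x_{Kora}.
∂π/∂x_{Kora} = 78 − 4x_{Kora} − 2x_{Largo} = 0, so x_{Kora} = 19.5 − 0.5x_{Largo}.
For Largo: ∂π/∂x_{Largo} = 89 − 6x_{Largo} − 2x_{Kora} = 0 ⇒ x_{Largo} = 89/6 − (1/3)x_{Kora}.
Plugging x_{Largo} into Kora's best response: x_{Kora} = 19.5 − 0.5(89/6 − (1/3)x_{Kora}) ⇒ (5/6)x_{Kora} = 145/12, so x_{Kora} = 14.5.
Then x_{Largo} = 89/6 − (1/3)·14.5 = 10.

14.5, 10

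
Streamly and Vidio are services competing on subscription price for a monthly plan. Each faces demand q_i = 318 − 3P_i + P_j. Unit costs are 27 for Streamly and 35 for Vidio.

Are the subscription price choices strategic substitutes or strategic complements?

Streamly's profit: π = (P_{Streamly} − 27)(318 − 3P_{Streamly} + P_{Vidio}).
∂π/∂P_{Streamly} = 399 − 6P_{Streamly} + P_{Vidio} = 0 ⇒ P_{Streamly} = 66.5 + (1/6)P_{Vidio}.
The best-response slope dP_{Streamly}/dP_{Vidio} = 1/6 > 0: the reaction function is upward-sloping, so the choices are strategic complements.

strategic complements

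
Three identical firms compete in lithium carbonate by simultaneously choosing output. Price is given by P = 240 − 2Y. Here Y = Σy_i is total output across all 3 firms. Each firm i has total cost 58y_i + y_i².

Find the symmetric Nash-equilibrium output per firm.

A representative firm's profit is π_i = y_i(240 − 2Y) − 58y_i − y_i², with Y = y_i + Σ_{j≠i} y_j.
First-order condition: 182 − 6y_i − 2Σ_{j≠i} y_j = 0.
With identical firms, set every y_j = y: then 182 − 6y − 4y = 0, i.e. y = 182/10 = 18.2.

18.2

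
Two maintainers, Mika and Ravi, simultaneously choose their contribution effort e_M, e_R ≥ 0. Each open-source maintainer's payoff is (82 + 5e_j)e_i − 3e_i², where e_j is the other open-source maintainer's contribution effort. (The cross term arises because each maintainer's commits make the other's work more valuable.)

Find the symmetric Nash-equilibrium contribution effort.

Mika's payoff is (82 + 5e_R)e_M − 3e_M².
∂π/∂e_M = 82 + 5e_R − 6e_M = 0, so e_M = 41/3 + (5/6)e_R.
Setting e_M = e_R in the reaction function: e_M = 41/3 + (5/6)e_M, so e_M = (41/3) / (1/6) = 82.

82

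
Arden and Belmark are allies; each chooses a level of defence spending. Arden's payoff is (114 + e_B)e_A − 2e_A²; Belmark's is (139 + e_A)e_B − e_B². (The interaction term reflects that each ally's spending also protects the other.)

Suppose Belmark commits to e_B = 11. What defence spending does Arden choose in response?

31.25

Expanding Arden's payoff: 114e_A + e_Be_A − 2e_A².
∂π/∂e_A = 114 + e_B − 4e_A = 0, so e_A = 28.5 + 0.25e_B.
At e_B = 11: e_A = 28.5 + 0.25·11 = 31.25.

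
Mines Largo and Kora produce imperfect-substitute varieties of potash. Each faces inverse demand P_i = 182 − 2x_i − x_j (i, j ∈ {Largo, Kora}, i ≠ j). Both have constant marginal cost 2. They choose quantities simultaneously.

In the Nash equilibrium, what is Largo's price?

74

Mine Largo's profit: π = x_{Largo}(182 − 2x_{Largo} − x_{Kora}) − 2x_{Largo}.
∂π/∂x_{Largo} = 180 − 4x_{Largo} − x_{Kora} = 0 ⇒ x_{Largo} = 45 − 0.25x_{Kora}.
By symmetry x_{Kora} = x_{Largo}; substituting into the reaction function, 1.25x_{Largo} = 45 and x_{Largo} = 36.
P_{Largo} = 182 − 2·36 − 36 = 74.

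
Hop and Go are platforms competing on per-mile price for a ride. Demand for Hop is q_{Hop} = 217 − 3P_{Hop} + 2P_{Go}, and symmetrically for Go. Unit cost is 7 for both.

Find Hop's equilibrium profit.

8268.75

Hop's profit: π = (P_{Hop} − 7)(217 − 3P_{Hop} + 2P_{Go}).
∂π/∂P_{Hop} = 238 − 6P_{Hop} + 2P_{Go} = 0 ⇒ P_{Hop} = 119/3 + (1/3)P_{Go}.
By symmetry P_{Go} = P_{Hop}; substituting into the reaction function, (2/3)P_{Hop} = 119/3 and P_{Hop} = 59.5.
q_{Hop} = 217 − 3·59.5 + 2·59.5 = 157.5.
Profit = (59.5 − 7)·157.5 = 8268.75.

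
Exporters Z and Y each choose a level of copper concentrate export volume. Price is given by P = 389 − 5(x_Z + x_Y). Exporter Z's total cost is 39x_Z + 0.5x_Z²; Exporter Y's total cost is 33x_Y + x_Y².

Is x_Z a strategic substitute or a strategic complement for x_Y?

strategic substitutes

Exporter Z's profit: π = x_Z(389 − 5(x_Z + x_Y)) − 39x_Z − 0.5x_Z².
∂π/∂x_Z = 350 − 11x_Z − 5x_Y = 0, so x_Z = 350/11 − (5/11)x_Y.
The best-response slope dx_Z/dx_Y = −5/11 < 0: the reaction function is downward-sloping, so the choices are strategic substitutes.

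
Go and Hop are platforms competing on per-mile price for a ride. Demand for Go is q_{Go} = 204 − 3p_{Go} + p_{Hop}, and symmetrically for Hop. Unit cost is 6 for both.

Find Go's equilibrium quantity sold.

115.2

Go's profit: π = (p_{Go} − 6)(204 − 3p_{Go} + p_{Hop}).
∂π/∂p_{Go} = 222 − 6p_{Go} + p_{Hop} = 0 ⇒ p_{Go} = 37 + (1/6)p_{Hop}.
The game is symmetric, so in equilibrium p_{Hop} = p_{Go}: the reaction function gives (5/6)p_{Go} = 37, hence p_{Go} = 44.4.
q_{Go} = 204 − 3·44.4 + 44.4 = 115.2.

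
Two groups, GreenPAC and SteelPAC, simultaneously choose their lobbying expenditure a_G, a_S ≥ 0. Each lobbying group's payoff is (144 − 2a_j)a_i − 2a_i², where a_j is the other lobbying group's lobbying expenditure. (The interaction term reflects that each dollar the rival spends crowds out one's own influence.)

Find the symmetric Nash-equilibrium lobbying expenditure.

24

GreenPAC's payoff is (144 − 2a_S)a_G − 2a_G².
∂π/∂a_G = 144 − 2a_S − 4a_G = 0, so a_G = 36 − 0.5a_S.
By symmetry a_S = a_G; substituting into the reaction function, 1.5a_G = 36 and a_G = 24.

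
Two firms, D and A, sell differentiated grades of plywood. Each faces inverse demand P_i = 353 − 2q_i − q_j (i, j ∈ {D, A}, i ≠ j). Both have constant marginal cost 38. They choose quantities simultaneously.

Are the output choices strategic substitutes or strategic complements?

Firm D's profit: π = q_D(353 − 2q_D − q_A) − 38q_D.
∂π/∂q_D = 315 − 4q_D − q_A = 0 ⇒ q_D = 78.75 − 0.25q_A.
The best-response slope dq_D/dq_A = −0.25 < 0: the reaction function is downward-sloping, so the choices are strategic substitutes.

strategic substitutes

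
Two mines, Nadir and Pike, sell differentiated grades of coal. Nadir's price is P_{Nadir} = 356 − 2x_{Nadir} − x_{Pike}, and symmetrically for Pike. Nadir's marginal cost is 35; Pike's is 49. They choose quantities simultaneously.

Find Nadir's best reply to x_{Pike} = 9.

78

Mine Nadir's profit: π = x_{Nadir}(356 − 2x_{Nadir} − x_{Pike}) − 35x_{Nadir}.
∂π/∂x_{Nadir} = 321 − 4x_{Nadir} − x_{Pike} = 0 ⇒ x_{Nadir} = 80.25 − 0.25x_{Pike}.
At x_{Pike} = 9: x_{Nadir} = 80.25 − 0.25·9 = 78.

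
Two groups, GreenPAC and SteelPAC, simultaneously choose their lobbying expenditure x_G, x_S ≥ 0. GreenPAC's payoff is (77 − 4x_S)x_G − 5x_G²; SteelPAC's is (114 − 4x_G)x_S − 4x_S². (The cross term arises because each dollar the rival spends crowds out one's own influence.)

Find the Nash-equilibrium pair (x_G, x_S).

Expanding GreenPAC's payoff: 77x_G − 4x_Sx_G − 5x_G².
∂π/∂x_G = 77 − 4x_S − 10x_G = 0, so x_G = 7.7 − 0.4x_S.
Likewise for SteelPAC: x_S = 14.25 − 0.5x_G.
Solving the two reaction functions simultaneously: (1 − (−0.4)(−0.5))x_G = 7.7 − 0.4·14.25, so 0.8x_G = 2 and x_G = 2.5.
Then x_S = 14.25 − 0.5·2.5 = 13.

2.5, 13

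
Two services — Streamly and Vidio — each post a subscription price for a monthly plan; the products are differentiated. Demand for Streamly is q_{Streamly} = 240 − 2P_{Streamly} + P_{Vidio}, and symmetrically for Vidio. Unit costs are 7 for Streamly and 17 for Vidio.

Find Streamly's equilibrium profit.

12482

Streamly's profit: π = (P_{Streamly} − 7)(240 − 2P_{Streamly} + P_{Vidio}).
∂π/∂P_{Streamly} = 254 − 4P_{Streamly} + P_{Vidio} = 0 ⇒ P_{Streamly} = 63.5 + 0.25P_{Vidio}.
Similarly P_{Vidio} = 68.5 + 0.25P_{Streamly}.
Plugging P_{Vidio} into Streamly's best response: P_{Streamly} = 63.5 + 0.25(68.5 + 0.25P_{Streamly}) ⇒ 0.9375P_{Streamly} = 80.625, so P_{Streamly} = 86.
Then P_{Vidio} = 68.5 + 0.25·86 = 90.
q_{Streamly} = 240 − 2·86 + 90 = 158.
Profit = (86 − 7)·158 = 12482.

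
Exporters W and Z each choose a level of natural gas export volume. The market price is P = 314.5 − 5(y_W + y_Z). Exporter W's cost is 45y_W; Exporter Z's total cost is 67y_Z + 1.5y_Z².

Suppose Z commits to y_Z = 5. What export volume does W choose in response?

24.45

Exporter W's profit: π = y_W(314.5 − 5(y_W + y_Z)) − 45y_W.
∂π/∂y_W = 269.5 − 10y_W − 5y_Z = 0, so y_W = 26.95 − 0.5y_Z.
At y_Z = 5: y_W = 26.95 − 0.5·5 = 24.45.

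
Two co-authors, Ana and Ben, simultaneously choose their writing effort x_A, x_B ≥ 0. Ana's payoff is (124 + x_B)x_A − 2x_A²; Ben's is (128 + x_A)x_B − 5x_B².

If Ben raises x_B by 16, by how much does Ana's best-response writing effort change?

4

Expanding Ana's payoff: 124x_A + x_Bx_A − 2x_A².
∂π/∂x_A = 124 + x_B − 4x_A = 0, so x_A = 31 + 0.25x_B.
The reaction-function slope is 0.25, so a 16-unit rise in x_B moves x_A by 0.25 × 16 = 4. Ana's best response rises — the actions are strategic complements.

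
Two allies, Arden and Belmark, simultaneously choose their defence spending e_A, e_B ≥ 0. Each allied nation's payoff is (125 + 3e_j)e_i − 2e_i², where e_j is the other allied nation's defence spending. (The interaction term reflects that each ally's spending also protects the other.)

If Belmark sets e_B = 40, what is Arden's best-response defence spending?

Arden's payoff is (125 + 3e_B)e_A − 2e_A².
∂π/∂e_A = 125 + 3e_B − 4e_A = 0, so e_A = 31.25 + 0.75e_B.
At e_B = 40: e_A = 31.25 + 0.75·40 = 61.25.

61.25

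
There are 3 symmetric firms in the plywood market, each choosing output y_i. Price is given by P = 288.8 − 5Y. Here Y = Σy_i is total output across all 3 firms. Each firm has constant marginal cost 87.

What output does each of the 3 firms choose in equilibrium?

10.09

A representative firm's profit is π_i = y_i(288.8 − 5Y) − 87y_i, with Y = y_i + Σ_{j≠i} y_j.
First-order condition: 201.8 − 10y_i − 5Σ_{j≠i} y_j = 0.
With identical firms, set every y_j = y: then 201.8 − 10y − 10y = 0, i.e. y = 201.8/20 = 10.09.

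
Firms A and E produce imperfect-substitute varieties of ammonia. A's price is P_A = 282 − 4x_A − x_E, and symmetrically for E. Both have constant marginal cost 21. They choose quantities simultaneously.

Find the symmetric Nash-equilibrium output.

Firm A's profit: π = x_A(282 − 4x_A − x_E) − 21x_A.
∂π/∂x_A = 261 − 8x_A − x_E = 0 ⇒ x_A = 32.625 − 0.125x_E.
By symmetry x_E = x_A; substituting into the reaction function, 1.125x_A = 32.625 and x_A = 29.

29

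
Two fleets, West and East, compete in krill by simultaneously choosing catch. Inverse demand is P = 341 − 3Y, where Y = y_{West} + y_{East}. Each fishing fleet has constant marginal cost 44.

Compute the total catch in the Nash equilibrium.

66

Fishing fleet West's profit: π = y_{West}(341 − 3(y_{West} + y_{East})) − 44y_{West}.
∂π/∂y_{West} = 297 − 6y_{West} − 3y_{East} = 0, so y_{West} = 49.5 − 0.5y_{East}.
Setting y_{West} = y_{East} in the reaction function: y_{West} = 49.5 − 0.5y_{West}, so y_{West} = 49.5 / 1.5 = 33.
Total catch: 33 + 33 = 66.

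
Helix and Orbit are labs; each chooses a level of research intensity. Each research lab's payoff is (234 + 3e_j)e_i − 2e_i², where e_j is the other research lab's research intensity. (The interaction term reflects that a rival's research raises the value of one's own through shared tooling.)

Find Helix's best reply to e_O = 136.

Helix's payoff is (234 + 3e_O)e_H − 2e_H².
∂π/∂e_H = 234 + 3e_O − 4e_H = 0, so e_H = 58.5 + 0.75e_O.
At e_O = 136: e_H = 58.5 + 0.75·136 = 160.5.

160.5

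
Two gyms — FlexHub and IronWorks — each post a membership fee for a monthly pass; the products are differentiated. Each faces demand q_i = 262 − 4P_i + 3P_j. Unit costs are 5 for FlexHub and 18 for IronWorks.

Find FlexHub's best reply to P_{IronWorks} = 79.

64.875

FlexHub's profit: π = (P_{FlexHub} − 5)(262 − 4P_{FlexHub} + 3P_{IronWorks}).
∂π/∂P_{FlexHub} = 282 − 8P_{FlexHub} + 3P_{IronWorks} = 0 ⇒ P_{FlexHub} = 35.25 + 0.375P_{IronWorks}.
At P_{IronWorks} = 79: P_{FlexHub} = 35.25 + 0.375·79 = 64.875.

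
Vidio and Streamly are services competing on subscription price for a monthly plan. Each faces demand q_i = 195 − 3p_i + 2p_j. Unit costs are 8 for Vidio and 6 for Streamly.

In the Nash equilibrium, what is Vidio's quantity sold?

Vidio's profit: π = (p_{Vidio} − 8)(195 − 3p_{Vidio} + 2p_{Streamly}).
∂π/∂p_{Vidio} = 219 − 6p_{Vidio} + 2p_{Streamly} = 0 ⇒ p_{Vidio} = 36.5 + (1/3)p_{Streamly}.
Similarly p_{Streamly} = 35.5 + (1/3)p_{Vidio}.
Substituting the second reaction function into the first: p_{Vidio} = 36.5 + (1/3)(35.5 + (1/3)p_{Vidio}), which gives (8/9)p_{Vidio} = 145/3 ⇒ p_{Vidio} = 54.375.
Then p_{Streamly} = 35.5 + (1/3)·54.375 = 53.625.
q_{Vidio} = 195 − 3·54.375 + 2·53.625 = 139.125.

139.125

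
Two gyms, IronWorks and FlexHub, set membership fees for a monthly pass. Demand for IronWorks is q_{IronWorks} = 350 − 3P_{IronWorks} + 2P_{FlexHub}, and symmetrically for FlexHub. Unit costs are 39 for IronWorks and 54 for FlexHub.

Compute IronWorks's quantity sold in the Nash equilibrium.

241.6875

IronWorks's profit: π = (P_{IronWorks} − 39)(350 − 3P_{IronWorks} + 2P_{FlexHub}).
∂π/∂P_{IronWorks} = 467 − 6P_{IronWorks} + 2P_{FlexHub} = 0 ⇒ P_{IronWorks} = 467/6 + (1/3)P_{FlexHub}.
Similarly P_{FlexHub} = 256/3 + (1/3)P_{IronWorks}.
Substituting the second reaction function into the first: P_{IronWorks} = 467/6 + (1/3)(256/3 + (1/3)P_{IronWorks}), which gives (8/9)P_{IronWorks} = 1913/18 ⇒ P_{IronWorks} = 119.5625.
Then P_{FlexHub} = 256/3 + (1/3)·119.5625 = 125.1875.
q_{IronWorks} = 350 − 3·119.5625 + 2·125.1875 = 241.6875.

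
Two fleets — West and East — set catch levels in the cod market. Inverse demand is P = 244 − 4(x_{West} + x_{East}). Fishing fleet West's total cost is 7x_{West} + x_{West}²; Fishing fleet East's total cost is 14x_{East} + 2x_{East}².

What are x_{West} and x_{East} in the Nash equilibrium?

18.5, 13

Fishing fleet West's profit: π = x_{West}(244 − 4(x_{West} + x_{East})) − 7x_{West} − x_{West}².
∂π/∂x_{West} = 237 − 10x_{West} − 4x_{East} = 0, so x_{West} = 23.7 − 0.4x_{East}.
For East: ∂π/∂x_{East} = 230 − 12x_{East} − 4x_{West} = 0 ⇒ x_{East} = 115/6 − (1/3)x_{West}.
Plugging x_{East} into West's best response: x_{West} = 23.7 − 0.4(115/6 − (1/3)x_{West}) ⇒ (13/15)x_{West} = 481/30, so x_{West} = 18.5.
Then x_{East} = 115/6 − (1/3)·18.5 = 13.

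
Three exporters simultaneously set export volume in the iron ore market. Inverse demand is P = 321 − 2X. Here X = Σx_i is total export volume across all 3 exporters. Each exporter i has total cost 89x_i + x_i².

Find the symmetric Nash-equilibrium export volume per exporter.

A representative exporter's profit is π_i = x_i(321 − 2X) − 89x_i − x_i², with X = x_i + Σ_{j≠i} x_j.
First-order condition: 232 − 6x_i − 2Σ_{j≠i} x_j = 0.
With identical exporters, set every x_j = x: then 232 − 6x − 4x = 0, i.e. x = 232/10 = 23.2.

23.2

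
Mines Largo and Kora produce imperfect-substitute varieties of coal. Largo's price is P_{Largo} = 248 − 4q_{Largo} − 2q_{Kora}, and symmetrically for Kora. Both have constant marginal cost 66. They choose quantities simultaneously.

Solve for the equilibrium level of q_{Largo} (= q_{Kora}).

18.2

Mine Largo's profit: π = q_{Largo}(248 − 4q_{Largo} − 2q_{Kora}) − 66q_{Largo}.
∂π/∂q_{Largo} = 182 − 8q_{Largo} − 2q_{Kora} = 0 ⇒ q_{Largo} = 22.75 − 0.25q_{Kora}.
Setting q_{Largo} = q_{Kora} in the reaction function: q_{Largo} = 22.75 − 0.25q_{Largo}, so q_{Largo} = 22.75 / 1.25 = 18.2.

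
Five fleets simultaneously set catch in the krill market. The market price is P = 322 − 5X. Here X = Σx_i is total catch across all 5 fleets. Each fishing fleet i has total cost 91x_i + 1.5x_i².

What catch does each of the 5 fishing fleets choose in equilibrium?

A representative fishing fleet's profit is π_i = x_i(322 − 5X) − 91x_i − 1.5x_i², with X = x_i + Σ_{j≠i} x_j.
First-order condition: 231 − 13x_i − 5Σ_{j≠i} x_j = 0.
In a symmetric equilibrium every fishing fleet chooses the same x, so Σ_{j≠i} x_j = 4x. The condition becomes 231 − 33x = 0, giving x = 231/33 = 7.

7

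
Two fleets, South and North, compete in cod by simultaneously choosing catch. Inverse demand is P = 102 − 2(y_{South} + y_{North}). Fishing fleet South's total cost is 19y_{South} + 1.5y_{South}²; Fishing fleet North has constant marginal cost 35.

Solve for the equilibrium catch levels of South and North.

Fishing fleet South's profit: π = y_{South}(102 − 2(y_{South} + y_{North})) − 19y_{South} − 1.5y_{South}².
∂π/∂y_{South} = 83 − 7y_{South} − 2y_{North} = 0, so y_{South} = 83/7 − (2/7)y_{North}.
For North: ∂π/∂y_{North} = 67 − 4y_{North} − 2y_{South} = 0 ⇒ y_{North} = 16.75 − 0.5y_{South}.
Solving the two reaction functions simultaneously: (1 − (−2/7)(−0.5))y_{South} = 83/7 − (2/7)·16.75, so (6/7)y_{South} = 99/14 and y_{South} = 8.25.
Then y_{North} = 16.75 − 0.5·8.25 = 12.625.

8.25, 12.625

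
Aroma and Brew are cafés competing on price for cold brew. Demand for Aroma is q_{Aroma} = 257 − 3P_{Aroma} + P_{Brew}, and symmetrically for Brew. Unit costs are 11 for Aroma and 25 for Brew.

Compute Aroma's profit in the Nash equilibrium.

Aroma's profit: π = (P_{Aroma} − 11)(257 − 3P_{Aroma} + P_{Brew}).
∂π/∂P_{Aroma} = 290 − 6P_{Aroma} + P_{Brew} = 0 ⇒ P_{Aroma} = 145/3 + (1/6)P_{Brew}.
Similarly P_{Brew} = 166/3 + (1/6)P_{Aroma}.
Solving the two reaction functions simultaneously: (1 − (1/6)(1/6))P_{Aroma} = 145/3 + (1/6)·(166/3), so (35/36)P_{Aroma} = 518/9 and P_{Aroma} = 59.2.
Then P_{Brew} = 166/3 + (1/6)·59.2 = 65.2.
q_{Aroma} = 257 − 3·59.2 + 65.2 = 144.6.
Profit = (59.2 − 11)·144.6 = 6969.72.

6969.72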